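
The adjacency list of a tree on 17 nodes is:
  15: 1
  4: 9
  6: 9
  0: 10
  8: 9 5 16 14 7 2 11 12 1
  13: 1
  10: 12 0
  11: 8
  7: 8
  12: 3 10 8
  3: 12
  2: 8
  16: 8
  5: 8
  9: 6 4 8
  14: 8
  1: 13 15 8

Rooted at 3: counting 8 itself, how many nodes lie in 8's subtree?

13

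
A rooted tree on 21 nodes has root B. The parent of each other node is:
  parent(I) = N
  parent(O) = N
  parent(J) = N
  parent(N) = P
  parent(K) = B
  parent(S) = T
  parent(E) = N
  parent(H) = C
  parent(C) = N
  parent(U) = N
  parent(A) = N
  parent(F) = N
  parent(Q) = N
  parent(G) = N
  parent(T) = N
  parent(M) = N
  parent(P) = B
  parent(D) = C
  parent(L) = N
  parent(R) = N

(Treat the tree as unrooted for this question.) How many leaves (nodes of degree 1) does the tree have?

16

Degree-1 nodes: A, D, E, F, G, H, I, J, K, L, M, O, Q, R, S, U — 16 of them.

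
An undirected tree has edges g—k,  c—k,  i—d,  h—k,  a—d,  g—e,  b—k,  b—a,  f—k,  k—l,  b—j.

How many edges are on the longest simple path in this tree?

6

Starting from i, a farthest node is e at distance 6.
One longest path: i – d – a – b – k – g – e.
So the diameter is 6.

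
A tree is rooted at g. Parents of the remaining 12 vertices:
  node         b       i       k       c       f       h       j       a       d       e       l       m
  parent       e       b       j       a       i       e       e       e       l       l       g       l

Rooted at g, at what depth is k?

Climbing from k to the root: k → j → e → l → g. That's 4 steps.

4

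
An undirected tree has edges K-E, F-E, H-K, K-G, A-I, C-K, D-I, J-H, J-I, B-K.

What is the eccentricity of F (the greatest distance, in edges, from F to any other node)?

A farthest node from F is D (A also at distance 6).
The path F-E-K-H-J-I-D has 6 edges.

6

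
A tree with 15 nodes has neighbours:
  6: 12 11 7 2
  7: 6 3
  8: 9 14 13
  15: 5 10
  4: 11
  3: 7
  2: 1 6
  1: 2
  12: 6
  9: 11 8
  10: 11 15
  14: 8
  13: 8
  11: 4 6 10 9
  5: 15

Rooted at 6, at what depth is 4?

2

6 → 11 → 4 — 2 edges.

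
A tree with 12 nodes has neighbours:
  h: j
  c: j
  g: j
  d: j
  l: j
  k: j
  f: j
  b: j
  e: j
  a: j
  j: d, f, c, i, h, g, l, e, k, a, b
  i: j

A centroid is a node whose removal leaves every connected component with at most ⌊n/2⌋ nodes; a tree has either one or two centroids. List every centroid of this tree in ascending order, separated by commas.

j

Delete j: the remaining components have sizes 1, 1, 1, 1, 1, 1, 1, 1, 1, 1, 1. Max 1 ≤ 6, so j is a centroid.
No neighbour of j does as well, so j is the unique centroid.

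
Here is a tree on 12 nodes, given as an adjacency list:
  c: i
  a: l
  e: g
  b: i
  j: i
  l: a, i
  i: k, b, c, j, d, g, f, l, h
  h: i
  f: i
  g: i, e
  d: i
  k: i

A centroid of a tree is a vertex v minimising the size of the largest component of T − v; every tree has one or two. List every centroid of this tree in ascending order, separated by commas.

i

Delete i: the remaining components have sizes 2, 2, 1, 1, 1, 1, 1, 1, 1. Max 2 ≤ 6, so i is a centroid.
No neighbour of i does as well, so i is the unique centroid.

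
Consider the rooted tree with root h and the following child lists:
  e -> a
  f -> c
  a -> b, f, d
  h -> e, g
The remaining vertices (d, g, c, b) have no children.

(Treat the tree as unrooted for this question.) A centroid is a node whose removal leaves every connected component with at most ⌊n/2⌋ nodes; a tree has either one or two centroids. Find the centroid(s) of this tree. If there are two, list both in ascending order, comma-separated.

a

If a is removed the pieces have sizes 3, 2, 1, 1, all ≤ ⌊8/2⌋ = 4.
No neighbour of a does as well, so a is the unique centroid.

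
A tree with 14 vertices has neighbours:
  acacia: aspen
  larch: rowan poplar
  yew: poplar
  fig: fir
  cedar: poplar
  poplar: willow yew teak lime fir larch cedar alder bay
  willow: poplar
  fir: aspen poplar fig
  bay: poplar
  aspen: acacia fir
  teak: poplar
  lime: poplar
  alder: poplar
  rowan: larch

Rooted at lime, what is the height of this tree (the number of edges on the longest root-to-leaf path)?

The longest root-to-leaf path is lime-poplar-fir-aspen-acacia (4 edges).

4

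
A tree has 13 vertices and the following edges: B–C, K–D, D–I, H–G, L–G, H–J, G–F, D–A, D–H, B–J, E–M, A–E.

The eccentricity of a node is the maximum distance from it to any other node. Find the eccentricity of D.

4

The node farthest from D is C, via D – H – J – B – C — 4 edges.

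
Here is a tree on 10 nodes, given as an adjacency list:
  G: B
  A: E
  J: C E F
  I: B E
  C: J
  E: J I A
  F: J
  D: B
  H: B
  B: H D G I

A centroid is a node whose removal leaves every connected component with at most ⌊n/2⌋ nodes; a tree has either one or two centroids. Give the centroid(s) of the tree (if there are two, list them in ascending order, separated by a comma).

Delete E: the remaining components have sizes 5, 3, 1. Max 5 ≤ 5, so E is a centroid.
Its neighbour I also leaves a largest component of size 5, so both are centroids.

E, I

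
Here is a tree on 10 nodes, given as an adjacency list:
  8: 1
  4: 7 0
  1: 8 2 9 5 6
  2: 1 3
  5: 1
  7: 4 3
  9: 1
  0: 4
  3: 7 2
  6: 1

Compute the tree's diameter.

6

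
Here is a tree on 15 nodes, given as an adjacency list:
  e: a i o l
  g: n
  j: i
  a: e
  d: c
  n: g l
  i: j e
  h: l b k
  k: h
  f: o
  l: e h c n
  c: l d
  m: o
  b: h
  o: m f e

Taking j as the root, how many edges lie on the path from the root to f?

4

j–i–e–o–f — 4 edges.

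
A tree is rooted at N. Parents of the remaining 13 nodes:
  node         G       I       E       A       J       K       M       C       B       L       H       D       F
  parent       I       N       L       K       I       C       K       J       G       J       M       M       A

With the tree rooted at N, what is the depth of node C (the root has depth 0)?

N → I → J → C — 3 edges.

3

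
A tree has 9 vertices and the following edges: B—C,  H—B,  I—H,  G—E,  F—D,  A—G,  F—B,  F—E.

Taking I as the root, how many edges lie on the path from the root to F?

3

Path from I to F: I–H–B–F, which has 3 edges.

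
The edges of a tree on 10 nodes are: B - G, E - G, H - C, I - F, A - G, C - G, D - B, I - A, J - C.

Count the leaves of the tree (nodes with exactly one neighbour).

The leaves are D, E, F, H, J.
That is 5 leaves.

5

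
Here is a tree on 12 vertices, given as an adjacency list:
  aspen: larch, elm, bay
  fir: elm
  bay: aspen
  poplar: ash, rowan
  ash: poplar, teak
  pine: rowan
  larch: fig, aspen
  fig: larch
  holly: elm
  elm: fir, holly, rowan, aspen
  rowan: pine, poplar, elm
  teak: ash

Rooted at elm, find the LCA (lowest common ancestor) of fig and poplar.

fig's ancestor chain is fig, larch, aspen, elm and poplar's is poplar, rowan, elm; they first meet at elm.

elm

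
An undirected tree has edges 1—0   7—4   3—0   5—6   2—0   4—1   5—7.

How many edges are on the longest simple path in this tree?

6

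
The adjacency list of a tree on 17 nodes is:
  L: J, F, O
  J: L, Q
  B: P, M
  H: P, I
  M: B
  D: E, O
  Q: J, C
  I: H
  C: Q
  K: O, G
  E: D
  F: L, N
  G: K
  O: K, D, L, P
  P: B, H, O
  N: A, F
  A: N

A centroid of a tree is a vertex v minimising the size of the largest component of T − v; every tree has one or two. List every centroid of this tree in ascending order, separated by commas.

O

If O is removed the pieces have sizes 7, 5, 2, 2, all ≤ ⌊17/2⌋ = 8.
Every other node leaves some component of size > 8, so the centroid is unique.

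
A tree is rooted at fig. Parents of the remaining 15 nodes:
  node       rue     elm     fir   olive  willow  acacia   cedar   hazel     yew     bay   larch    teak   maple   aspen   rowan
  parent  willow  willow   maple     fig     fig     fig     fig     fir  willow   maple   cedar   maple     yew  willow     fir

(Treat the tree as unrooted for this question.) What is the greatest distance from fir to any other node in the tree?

Distances from fir peak at 6, attained at larch.
fir – maple – yew – willow – fig – cedar – larch

6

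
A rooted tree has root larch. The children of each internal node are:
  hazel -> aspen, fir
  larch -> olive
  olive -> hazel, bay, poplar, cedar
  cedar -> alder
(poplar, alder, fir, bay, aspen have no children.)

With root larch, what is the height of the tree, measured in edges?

3

A deepest node is aspen, reached by larch – olive – hazel – aspen.
That path has 3 edges, so the height is 3.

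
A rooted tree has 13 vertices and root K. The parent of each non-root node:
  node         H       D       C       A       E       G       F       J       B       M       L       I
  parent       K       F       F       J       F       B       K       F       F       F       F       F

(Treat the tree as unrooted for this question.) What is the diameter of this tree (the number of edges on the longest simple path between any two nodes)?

A longest path is G – B – F – K – H, with 4 edges.

4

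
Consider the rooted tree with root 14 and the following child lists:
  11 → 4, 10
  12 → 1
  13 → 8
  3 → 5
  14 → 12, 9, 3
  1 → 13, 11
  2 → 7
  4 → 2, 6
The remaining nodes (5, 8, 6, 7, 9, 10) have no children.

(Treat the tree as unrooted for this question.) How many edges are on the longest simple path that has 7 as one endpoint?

8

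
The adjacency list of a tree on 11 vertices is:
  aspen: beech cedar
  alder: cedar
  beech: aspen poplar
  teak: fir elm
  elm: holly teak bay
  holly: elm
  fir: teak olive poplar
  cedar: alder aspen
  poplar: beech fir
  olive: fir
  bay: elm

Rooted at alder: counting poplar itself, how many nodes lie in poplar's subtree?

poplar's subtree: {poplar, fir, teak, olive, elm, bay, holly}, size 7.

7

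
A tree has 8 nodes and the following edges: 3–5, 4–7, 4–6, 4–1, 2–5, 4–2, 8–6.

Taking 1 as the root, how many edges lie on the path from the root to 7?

1 → 4 → 7 — 2 edges.

2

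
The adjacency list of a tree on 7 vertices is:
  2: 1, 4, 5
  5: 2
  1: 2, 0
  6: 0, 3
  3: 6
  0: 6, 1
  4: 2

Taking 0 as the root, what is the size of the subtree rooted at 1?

Descendants of 1 (including itself): 1, 2, 4, 5. That's 4.

4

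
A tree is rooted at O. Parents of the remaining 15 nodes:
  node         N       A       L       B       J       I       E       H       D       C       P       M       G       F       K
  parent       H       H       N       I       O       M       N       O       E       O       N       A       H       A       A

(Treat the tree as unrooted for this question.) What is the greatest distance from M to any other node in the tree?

5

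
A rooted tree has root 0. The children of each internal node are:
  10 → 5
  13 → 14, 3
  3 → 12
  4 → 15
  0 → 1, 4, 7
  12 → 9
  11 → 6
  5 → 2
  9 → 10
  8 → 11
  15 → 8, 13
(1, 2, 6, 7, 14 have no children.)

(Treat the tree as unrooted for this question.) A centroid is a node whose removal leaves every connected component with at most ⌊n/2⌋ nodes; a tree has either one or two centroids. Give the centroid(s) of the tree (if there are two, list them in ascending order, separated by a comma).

13, 15

Delete 15: the remaining components have sizes 8, 4, 3. Max 8 ≤ 8, so 15 is a centroid.
13 is adjacent to 15 and is also a centroid (the largest component after removing it is likewise 8).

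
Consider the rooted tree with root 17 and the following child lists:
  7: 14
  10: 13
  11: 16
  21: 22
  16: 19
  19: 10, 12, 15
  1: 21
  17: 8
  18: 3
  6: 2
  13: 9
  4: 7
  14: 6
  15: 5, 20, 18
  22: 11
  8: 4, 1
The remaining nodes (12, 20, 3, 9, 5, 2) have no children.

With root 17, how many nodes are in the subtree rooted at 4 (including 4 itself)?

5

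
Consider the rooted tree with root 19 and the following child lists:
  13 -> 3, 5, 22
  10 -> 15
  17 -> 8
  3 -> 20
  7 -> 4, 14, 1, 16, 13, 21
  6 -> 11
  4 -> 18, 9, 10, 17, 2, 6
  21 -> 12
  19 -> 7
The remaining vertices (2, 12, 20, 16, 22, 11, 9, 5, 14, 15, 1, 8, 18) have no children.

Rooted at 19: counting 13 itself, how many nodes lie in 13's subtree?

5

13's subtree: {13, 5, 3, 22, 20}, size 5.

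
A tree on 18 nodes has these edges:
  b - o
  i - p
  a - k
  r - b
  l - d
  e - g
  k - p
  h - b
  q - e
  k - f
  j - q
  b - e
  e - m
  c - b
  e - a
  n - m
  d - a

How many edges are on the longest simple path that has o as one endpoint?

6

The node farthest from o is i, via o–b–e–a–k–p–i — 6 edges.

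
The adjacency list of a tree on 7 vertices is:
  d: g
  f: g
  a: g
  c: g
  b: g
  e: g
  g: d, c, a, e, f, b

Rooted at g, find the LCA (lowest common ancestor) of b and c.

Ancestors of b (toward the root): b, g.
Ancestors of c: c, g.
The deepest node appearing in both lists is g.

g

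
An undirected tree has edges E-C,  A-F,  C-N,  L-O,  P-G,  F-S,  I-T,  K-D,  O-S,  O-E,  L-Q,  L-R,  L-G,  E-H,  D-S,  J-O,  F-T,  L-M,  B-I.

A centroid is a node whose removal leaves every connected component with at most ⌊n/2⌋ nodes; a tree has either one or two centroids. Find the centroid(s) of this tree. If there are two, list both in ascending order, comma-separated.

Delete O: the remaining components have sizes 8, 6, 4, 1. Max 8 ≤ 10, so O is a centroid.
Every other node leaves some component of size > 10, so the centroid is unique.

O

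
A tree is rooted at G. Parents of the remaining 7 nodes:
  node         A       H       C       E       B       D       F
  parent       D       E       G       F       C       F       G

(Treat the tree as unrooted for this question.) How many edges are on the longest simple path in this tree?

BFS from A reaches B last, at distance 5; BFS from B confirms no node is farther.
Path: A – D – F – G – C – B.

5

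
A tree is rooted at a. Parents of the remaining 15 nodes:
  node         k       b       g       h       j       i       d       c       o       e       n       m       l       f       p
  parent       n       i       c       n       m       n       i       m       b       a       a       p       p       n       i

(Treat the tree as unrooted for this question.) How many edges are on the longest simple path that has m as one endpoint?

5

The node farthest from m is e, via m–p–i–n–a–e — 5 edges.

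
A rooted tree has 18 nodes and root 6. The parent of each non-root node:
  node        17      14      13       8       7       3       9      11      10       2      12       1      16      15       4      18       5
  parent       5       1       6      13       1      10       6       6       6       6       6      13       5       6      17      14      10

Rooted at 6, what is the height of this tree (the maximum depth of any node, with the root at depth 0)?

4

18 sits deepest: 6 – 13 – 1 – 14 – 18 — 4 edges from the root.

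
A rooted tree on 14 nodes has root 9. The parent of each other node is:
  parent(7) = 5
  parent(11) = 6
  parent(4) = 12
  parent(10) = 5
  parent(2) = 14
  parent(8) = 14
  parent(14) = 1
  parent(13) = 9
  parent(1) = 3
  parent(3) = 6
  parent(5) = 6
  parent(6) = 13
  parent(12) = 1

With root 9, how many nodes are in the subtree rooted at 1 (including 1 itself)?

6

Descendants of 1 (including itself): 1, 12, 14, 4, 2, 8. That's 6.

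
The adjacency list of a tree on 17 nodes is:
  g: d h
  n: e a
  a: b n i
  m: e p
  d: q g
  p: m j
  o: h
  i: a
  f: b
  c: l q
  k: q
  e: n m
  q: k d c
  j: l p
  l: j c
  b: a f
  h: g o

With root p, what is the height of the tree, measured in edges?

8

o sits deepest: p-j-l-c-q-d-g-h-o — 8 edges from the root.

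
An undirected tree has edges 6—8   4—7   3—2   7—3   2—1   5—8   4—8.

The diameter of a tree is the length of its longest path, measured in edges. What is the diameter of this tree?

BFS from 1 reaches 6 last, at distance 6; BFS from 6 confirms no node is farther.
Path: 1 – 2 – 3 – 7 – 4 – 8 – 6.

6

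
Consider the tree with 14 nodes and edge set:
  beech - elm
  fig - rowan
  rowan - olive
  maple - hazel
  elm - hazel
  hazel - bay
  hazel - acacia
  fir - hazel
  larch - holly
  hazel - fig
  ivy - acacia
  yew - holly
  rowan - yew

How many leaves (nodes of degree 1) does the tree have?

Exactly 7 nodes have a single neighbour: bay, beech, fir, ivy, larch, maple, olive.

7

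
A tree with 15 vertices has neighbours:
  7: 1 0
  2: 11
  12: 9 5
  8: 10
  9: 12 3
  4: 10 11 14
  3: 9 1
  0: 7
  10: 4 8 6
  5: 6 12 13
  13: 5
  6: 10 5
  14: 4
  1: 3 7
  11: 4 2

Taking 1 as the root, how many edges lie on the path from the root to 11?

8

1–3–9–12–5–6–10–4–11 — 8 edges.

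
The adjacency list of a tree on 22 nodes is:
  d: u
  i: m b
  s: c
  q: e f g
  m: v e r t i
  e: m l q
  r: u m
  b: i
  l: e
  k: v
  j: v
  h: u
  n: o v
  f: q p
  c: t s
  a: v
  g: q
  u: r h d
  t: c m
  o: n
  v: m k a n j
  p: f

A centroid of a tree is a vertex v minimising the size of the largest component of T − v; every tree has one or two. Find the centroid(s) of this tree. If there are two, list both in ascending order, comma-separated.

Removing m splits the tree into components of sizes 6, 6, 4, 3, 2; the largest is 6 ≤ ⌊22/2⌋ = 11.
No neighbour of m does as well, so m is the unique centroid.

m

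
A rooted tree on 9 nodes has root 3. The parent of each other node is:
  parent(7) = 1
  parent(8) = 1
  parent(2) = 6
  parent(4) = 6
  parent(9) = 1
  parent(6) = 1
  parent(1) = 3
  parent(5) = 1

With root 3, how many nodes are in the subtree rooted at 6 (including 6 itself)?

3

Descendants of 6 (including itself): 6, 4, 2. That's 3.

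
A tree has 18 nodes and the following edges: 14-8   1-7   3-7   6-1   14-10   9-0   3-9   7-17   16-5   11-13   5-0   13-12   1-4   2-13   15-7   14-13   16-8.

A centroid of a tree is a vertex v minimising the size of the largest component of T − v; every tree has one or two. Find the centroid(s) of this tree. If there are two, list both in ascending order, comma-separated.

0, 5

Delete 5: the remaining components have sizes 9, 8. Max 9 ≤ 9, so 5 is a centroid.
Its neighbour 0 also leaves a largest component of size 9, so both are centroids.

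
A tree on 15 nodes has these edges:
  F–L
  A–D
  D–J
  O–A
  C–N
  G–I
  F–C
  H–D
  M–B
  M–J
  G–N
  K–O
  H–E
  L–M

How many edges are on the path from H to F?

5

Walking from H: H–D–J–M–L–F. Length 5.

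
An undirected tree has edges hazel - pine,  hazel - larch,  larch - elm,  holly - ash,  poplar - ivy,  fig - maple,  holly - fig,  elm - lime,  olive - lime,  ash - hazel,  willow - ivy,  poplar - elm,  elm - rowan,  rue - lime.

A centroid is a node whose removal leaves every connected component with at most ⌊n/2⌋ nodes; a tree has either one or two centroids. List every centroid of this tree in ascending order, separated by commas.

Removing elm splits the tree into components of sizes 7, 3, 3, 1; the largest is 7 ≤ ⌊15/2⌋ = 7.
No neighbour of elm does as well, so elm is the unique centroid.

elm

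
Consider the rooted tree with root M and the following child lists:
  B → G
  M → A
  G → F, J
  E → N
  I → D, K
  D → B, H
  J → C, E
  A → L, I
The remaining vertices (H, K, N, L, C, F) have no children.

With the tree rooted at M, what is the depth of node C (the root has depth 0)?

Climbing from C to the root: C → J → G → B → D → I → A → M. That's 7 steps.

7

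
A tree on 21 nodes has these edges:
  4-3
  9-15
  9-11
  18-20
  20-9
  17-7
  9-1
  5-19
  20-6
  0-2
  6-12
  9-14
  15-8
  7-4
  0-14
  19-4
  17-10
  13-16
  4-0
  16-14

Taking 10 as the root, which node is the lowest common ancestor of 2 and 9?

0

Path 2→root: 2 0 4 7 17 10; path 9→root: 9 14 0 4 7 17 10.
First common node: 0.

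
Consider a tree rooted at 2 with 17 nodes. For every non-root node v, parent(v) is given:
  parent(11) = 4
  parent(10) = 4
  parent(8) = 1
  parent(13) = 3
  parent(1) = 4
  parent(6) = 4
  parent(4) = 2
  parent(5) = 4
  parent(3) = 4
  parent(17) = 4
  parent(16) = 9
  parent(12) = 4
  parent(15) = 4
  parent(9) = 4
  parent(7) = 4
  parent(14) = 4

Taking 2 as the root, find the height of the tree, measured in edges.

3

The longest root-to-leaf path is 2 → 4 → 9 → 16 (3 edges).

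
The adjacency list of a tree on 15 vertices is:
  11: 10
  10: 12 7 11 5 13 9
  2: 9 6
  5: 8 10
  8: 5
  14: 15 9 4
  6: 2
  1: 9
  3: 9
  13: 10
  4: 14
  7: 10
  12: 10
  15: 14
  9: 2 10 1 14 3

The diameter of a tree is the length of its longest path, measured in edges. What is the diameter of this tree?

5

Starting from 15, a farthest node is 8 at distance 5.
One longest path: 15 – 14 – 9 – 10 – 5 – 8.
So the diameter is 5.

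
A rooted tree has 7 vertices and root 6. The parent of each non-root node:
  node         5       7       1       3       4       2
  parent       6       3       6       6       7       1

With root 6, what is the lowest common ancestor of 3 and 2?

Ancestors of 3 (toward the root): 3, 6.
Ancestors of 2: 2, 1, 6.
The deepest node appearing in both lists is 6.

6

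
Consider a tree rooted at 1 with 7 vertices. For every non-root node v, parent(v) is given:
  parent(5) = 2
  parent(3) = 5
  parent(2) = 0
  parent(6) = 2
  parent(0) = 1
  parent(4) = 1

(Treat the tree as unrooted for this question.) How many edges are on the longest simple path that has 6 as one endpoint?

4

A farthest node from 6 is 4.
The path 6–2–0–1–4 has 4 edges.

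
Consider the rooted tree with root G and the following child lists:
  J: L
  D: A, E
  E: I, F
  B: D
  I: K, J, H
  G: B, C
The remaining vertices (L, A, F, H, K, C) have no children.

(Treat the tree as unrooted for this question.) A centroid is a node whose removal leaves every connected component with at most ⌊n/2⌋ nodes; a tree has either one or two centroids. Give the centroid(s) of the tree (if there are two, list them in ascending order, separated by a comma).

If E is removed the pieces have sizes 5, 5, 1, all ≤ ⌊12/2⌋ = 6.
Every other node leaves some component of size > 6, so the centroid is unique.

E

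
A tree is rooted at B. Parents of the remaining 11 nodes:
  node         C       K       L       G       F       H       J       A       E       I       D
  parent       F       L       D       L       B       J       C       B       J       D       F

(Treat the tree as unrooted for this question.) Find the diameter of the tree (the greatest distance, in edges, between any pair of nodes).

A longest path is E-J-C-F-D-L-K, with 6 edges.

6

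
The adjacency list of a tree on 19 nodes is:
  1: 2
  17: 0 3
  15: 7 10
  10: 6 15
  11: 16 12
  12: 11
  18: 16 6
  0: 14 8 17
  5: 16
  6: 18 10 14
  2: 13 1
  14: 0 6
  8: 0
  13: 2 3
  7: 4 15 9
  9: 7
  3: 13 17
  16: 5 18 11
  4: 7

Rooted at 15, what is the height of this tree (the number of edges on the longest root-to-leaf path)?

1 sits deepest: 15 → 10 → 6 → 14 → 0 → 17 → 3 → 13 → 2 → 1 — 9 edges from the root.

9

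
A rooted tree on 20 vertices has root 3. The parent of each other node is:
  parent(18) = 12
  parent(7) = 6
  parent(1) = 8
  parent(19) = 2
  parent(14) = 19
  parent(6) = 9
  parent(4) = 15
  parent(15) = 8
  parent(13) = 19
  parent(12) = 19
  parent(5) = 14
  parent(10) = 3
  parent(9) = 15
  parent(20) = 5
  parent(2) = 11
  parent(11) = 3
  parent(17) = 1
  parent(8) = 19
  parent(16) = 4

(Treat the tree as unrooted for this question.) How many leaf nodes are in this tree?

7

Exactly 7 nodes have a single neighbour: 7, 10, 13, 16, 17, 18, 20.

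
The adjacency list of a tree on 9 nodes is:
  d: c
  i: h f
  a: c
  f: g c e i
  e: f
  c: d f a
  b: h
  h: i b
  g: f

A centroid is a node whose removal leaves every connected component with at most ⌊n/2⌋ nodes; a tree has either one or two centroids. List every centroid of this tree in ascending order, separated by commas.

f

If f is removed the pieces have sizes 3, 3, 1, 1, all ≤ ⌊9/2⌋ = 4.
No neighbour of f does as well, so f is the unique centroid.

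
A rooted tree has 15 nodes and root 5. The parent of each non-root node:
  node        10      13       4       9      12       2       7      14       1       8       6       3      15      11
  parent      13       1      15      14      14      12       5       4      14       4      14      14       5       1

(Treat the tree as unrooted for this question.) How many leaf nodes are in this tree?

8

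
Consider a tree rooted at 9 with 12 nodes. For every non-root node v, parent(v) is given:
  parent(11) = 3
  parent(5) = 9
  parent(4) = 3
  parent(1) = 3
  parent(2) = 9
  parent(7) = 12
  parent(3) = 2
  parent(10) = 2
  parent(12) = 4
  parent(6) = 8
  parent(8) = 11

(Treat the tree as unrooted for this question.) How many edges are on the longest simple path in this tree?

6

Starting from 7, a farthest node is 5 at distance 6.
One longest path: 7 – 12 – 4 – 3 – 2 – 9 – 5.
So the diameter is 6.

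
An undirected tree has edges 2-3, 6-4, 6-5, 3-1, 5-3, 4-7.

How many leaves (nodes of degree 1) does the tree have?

3

The leaves are 1, 2, 7.
That is 3 leaves.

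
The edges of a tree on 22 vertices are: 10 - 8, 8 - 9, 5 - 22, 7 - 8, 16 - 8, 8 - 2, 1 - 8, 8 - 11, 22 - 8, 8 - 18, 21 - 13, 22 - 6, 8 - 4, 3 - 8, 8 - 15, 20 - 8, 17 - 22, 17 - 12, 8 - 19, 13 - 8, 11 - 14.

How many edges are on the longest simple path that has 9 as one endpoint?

4

Distances from 9 peak at 4, attained at 12.
9-8-22-17-12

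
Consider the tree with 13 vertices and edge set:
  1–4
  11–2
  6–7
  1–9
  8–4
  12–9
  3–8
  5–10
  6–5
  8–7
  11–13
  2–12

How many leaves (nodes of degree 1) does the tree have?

The leaves are 3, 10, 13.
That is 3 leaves.

3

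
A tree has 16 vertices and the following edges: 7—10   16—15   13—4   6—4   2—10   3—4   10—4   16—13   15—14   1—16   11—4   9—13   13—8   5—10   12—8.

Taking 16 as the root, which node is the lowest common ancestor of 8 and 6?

Path 8→root: 8 13 16; path 6→root: 6 4 13 16.
First common node: 13.

13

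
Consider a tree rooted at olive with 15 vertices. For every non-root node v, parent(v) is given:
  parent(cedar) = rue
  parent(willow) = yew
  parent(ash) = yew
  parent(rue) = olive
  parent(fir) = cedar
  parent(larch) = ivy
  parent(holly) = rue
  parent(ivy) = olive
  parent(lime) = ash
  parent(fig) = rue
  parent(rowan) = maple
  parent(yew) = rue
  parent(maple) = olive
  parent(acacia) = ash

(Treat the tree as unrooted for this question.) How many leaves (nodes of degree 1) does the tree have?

8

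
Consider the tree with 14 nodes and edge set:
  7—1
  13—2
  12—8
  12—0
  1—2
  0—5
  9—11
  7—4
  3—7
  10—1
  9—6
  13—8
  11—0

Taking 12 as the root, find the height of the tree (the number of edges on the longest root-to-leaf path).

4 sits deepest: 12 – 8 – 13 – 2 – 1 – 7 – 4 — 6 edges from the root.

6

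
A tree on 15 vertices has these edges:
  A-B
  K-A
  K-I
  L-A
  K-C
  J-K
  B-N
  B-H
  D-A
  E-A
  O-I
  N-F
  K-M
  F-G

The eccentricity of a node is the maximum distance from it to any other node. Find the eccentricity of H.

5

The node farthest from H is O, via H-B-A-K-I-O — 5 edges.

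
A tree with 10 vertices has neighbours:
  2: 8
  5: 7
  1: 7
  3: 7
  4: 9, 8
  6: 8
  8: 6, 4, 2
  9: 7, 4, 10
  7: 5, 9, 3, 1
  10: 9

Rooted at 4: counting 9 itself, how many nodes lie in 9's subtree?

6

Descendants of 9 (including itself): 9, 7, 10, 1, 3, 5. That's 6.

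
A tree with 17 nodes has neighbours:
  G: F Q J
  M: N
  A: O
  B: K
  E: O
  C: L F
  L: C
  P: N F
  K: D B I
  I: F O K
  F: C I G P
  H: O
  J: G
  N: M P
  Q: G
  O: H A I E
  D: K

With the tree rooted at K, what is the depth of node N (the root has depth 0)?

4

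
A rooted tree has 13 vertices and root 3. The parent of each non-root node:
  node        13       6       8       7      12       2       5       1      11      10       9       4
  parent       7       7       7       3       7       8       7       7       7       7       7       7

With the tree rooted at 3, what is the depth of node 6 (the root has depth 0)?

Climbing from 6 to the root: 6 → 7 → 3. That's 2 steps.

2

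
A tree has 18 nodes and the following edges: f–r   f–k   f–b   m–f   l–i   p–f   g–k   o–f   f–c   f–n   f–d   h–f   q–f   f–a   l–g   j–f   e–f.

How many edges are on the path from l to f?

3

Walking from l: l–g–k–f. Length 3.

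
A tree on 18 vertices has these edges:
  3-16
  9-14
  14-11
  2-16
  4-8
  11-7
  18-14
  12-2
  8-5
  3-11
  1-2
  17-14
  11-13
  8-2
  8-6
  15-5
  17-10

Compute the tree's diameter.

9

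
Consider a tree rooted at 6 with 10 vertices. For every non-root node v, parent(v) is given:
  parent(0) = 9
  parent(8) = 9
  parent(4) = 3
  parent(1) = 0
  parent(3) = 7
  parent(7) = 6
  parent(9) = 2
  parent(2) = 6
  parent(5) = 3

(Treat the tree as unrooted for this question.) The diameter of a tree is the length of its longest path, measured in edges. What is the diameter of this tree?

7

A longest path is 4 – 3 – 7 – 6 – 2 – 9 – 0 – 1, with 7 edges.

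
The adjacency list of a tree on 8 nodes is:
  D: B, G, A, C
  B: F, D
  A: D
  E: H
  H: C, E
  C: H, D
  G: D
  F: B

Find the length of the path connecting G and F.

3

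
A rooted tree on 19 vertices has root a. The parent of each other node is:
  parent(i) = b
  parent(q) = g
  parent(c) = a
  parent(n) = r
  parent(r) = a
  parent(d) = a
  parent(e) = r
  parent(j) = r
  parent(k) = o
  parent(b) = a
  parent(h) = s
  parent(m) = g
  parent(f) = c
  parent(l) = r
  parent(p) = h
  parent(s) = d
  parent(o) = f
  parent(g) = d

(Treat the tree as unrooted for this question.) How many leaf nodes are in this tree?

9

Degree-1 nodes: e, i, j, k, l, m, n, p, q — 9 of them.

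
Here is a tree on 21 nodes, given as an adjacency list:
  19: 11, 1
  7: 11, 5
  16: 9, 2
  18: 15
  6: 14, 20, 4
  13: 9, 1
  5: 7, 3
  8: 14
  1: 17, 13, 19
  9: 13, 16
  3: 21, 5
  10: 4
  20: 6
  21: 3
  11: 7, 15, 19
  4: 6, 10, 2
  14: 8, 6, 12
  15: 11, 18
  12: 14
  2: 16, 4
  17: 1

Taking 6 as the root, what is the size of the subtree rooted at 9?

12

The subtree rooted at 9 contains: 9, 13, 1, 19, 17, 11, 7, 15, 5, 18, 3, 21 — 12 nodes.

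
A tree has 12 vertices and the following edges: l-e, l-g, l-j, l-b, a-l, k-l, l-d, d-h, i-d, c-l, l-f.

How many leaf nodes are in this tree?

10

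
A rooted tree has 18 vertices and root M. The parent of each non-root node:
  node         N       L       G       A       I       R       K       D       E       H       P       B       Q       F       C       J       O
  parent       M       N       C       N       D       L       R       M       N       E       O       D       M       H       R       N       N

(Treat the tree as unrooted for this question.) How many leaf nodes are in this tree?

9

Degree-1 nodes: A, B, F, G, I, J, K, P, Q — 9 of them.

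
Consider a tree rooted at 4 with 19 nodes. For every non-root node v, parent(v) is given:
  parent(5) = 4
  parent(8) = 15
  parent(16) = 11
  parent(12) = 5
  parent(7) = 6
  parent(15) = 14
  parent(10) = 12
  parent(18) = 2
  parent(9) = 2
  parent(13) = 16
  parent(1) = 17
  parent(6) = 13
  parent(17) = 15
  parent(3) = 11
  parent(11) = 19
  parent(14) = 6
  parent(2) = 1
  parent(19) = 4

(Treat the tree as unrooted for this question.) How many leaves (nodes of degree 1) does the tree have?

6

The leaves are 3, 7, 8, 9, 10, 18.
That is 6 leaves.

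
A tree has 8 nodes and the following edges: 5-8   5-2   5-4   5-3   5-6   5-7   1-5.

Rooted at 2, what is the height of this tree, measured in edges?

The longest root-to-leaf path is 2 → 5 → 4 (2 edges).

2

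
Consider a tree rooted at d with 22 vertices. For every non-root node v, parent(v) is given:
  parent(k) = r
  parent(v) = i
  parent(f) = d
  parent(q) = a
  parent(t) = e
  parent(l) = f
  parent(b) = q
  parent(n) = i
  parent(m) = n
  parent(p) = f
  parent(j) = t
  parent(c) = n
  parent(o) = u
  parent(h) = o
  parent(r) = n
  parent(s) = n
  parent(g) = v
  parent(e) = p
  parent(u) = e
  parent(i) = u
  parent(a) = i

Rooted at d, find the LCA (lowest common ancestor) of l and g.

f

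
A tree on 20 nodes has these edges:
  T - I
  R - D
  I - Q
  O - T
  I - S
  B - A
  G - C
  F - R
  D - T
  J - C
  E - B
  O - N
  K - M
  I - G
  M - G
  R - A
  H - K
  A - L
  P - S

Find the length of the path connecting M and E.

The path is M – G – I – T – D – R – A – B – E, which has 8 edges.

8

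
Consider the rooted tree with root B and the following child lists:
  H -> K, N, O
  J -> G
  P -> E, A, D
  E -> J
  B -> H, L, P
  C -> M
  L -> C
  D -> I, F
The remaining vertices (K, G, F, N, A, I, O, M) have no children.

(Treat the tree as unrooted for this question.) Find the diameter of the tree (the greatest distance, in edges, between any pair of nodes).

7

BFS from M reaches G last, at distance 7; BFS from G confirms no node is farther.
Path: M – C – L – B – P – E – J – G.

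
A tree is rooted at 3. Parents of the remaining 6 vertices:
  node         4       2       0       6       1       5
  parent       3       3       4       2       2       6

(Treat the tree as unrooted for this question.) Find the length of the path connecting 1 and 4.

3

Walking from 1: 1–2–3–4. Length 3.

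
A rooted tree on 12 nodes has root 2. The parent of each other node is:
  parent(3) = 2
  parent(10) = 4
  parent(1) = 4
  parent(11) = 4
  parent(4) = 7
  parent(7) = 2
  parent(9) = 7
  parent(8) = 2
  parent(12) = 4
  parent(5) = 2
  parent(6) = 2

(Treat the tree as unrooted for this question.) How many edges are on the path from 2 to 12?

3

Walking from 2: 2 - 7 - 4 - 12. Length 3.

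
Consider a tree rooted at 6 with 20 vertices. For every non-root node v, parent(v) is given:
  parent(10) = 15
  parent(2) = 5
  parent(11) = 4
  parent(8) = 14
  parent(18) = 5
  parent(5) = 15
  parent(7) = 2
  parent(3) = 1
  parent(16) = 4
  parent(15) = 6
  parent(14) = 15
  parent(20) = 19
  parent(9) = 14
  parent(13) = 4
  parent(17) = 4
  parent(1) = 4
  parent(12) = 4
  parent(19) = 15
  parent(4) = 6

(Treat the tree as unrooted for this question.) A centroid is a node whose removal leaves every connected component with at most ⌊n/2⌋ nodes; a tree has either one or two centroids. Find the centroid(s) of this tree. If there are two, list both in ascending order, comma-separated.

15

If 15 is removed the pieces have sizes 9, 4, 3, 2, 1, all ≤ ⌊20/2⌋ = 10.
No neighbour of 15 does as well, so 15 is the unique centroid.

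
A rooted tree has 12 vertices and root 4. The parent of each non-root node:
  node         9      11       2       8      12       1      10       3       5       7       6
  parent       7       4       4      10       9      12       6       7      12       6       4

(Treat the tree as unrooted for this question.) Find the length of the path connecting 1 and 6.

4

Walking from 1: 1 – 12 – 9 – 7 – 6. Length 4.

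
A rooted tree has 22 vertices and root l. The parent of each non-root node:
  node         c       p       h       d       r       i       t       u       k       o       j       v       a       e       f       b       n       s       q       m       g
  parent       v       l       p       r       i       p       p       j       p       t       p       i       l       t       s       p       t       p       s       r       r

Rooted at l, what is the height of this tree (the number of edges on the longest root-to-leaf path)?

d sits deepest: l – p – i – r – d — 4 edges from the root.

4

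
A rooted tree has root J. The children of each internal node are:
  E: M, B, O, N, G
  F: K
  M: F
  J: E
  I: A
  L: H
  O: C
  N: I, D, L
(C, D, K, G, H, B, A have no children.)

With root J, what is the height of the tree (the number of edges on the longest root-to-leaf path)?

A deepest node is K, reached by J-E-M-F-K.
That path has 4 edges, so the height is 4.

4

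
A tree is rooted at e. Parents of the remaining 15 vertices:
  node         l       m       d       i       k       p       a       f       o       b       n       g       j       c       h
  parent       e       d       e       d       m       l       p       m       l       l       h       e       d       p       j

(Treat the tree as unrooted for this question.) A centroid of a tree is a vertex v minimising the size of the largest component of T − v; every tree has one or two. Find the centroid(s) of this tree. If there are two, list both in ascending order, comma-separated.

d, e

If e is removed the pieces have sizes 8, 6, 1, all ≤ ⌊16/2⌋ = 8.
Its neighbour d also leaves a largest component of size 8, so both are centroids.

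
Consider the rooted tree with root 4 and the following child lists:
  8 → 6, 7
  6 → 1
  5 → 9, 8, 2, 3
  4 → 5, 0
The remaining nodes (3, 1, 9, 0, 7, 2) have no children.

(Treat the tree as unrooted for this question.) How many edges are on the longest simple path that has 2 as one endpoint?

A farthest node from 2 is 1.
The path 2-5-8-6-1 has 4 edges.

4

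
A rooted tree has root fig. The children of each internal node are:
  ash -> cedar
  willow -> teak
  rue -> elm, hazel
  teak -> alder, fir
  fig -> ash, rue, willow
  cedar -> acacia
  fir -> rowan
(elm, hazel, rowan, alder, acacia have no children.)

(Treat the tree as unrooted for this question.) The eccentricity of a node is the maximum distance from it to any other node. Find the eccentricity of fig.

Distances from fig peak at 4, attained at rowan.
fig – willow – teak – fir – rowan

4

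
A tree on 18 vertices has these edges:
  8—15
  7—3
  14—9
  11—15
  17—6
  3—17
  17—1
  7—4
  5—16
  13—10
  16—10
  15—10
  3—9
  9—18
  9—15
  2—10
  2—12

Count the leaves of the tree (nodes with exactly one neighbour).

The leaves are 1, 4, 5, 6, 8, 11, 12, 13, 14, 18.
That is 10 leaves.

10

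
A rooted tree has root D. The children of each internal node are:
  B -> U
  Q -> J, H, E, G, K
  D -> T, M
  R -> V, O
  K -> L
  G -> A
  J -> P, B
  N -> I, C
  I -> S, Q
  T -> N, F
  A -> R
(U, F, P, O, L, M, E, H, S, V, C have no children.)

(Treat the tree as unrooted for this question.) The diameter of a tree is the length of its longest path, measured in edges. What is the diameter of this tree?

9

Starting from M, a farthest node is O at distance 9.
One longest path: M-D-T-N-I-Q-G-A-R-O.
So the diameter is 9.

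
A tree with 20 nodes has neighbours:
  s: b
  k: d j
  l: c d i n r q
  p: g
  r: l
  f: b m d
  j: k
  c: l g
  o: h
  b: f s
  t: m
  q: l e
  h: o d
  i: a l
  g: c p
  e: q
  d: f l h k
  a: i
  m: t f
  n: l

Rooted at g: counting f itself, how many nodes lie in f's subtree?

5

Descendants of f (including itself): f, b, m, s, t. That's 5.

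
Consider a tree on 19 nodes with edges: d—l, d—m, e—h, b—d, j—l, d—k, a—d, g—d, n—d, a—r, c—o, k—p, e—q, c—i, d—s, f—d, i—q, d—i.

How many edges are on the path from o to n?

4

The path is o - c - i - d - n, which has 4 edges.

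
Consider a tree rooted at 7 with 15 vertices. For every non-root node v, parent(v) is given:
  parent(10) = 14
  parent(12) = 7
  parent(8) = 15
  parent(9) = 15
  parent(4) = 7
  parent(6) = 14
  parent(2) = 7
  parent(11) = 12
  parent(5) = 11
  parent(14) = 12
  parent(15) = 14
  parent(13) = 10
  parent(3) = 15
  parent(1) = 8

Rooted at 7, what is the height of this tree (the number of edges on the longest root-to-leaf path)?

The longest root-to-leaf path is 7 → 12 → 14 → 15 → 8 → 1 (5 edges).

5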